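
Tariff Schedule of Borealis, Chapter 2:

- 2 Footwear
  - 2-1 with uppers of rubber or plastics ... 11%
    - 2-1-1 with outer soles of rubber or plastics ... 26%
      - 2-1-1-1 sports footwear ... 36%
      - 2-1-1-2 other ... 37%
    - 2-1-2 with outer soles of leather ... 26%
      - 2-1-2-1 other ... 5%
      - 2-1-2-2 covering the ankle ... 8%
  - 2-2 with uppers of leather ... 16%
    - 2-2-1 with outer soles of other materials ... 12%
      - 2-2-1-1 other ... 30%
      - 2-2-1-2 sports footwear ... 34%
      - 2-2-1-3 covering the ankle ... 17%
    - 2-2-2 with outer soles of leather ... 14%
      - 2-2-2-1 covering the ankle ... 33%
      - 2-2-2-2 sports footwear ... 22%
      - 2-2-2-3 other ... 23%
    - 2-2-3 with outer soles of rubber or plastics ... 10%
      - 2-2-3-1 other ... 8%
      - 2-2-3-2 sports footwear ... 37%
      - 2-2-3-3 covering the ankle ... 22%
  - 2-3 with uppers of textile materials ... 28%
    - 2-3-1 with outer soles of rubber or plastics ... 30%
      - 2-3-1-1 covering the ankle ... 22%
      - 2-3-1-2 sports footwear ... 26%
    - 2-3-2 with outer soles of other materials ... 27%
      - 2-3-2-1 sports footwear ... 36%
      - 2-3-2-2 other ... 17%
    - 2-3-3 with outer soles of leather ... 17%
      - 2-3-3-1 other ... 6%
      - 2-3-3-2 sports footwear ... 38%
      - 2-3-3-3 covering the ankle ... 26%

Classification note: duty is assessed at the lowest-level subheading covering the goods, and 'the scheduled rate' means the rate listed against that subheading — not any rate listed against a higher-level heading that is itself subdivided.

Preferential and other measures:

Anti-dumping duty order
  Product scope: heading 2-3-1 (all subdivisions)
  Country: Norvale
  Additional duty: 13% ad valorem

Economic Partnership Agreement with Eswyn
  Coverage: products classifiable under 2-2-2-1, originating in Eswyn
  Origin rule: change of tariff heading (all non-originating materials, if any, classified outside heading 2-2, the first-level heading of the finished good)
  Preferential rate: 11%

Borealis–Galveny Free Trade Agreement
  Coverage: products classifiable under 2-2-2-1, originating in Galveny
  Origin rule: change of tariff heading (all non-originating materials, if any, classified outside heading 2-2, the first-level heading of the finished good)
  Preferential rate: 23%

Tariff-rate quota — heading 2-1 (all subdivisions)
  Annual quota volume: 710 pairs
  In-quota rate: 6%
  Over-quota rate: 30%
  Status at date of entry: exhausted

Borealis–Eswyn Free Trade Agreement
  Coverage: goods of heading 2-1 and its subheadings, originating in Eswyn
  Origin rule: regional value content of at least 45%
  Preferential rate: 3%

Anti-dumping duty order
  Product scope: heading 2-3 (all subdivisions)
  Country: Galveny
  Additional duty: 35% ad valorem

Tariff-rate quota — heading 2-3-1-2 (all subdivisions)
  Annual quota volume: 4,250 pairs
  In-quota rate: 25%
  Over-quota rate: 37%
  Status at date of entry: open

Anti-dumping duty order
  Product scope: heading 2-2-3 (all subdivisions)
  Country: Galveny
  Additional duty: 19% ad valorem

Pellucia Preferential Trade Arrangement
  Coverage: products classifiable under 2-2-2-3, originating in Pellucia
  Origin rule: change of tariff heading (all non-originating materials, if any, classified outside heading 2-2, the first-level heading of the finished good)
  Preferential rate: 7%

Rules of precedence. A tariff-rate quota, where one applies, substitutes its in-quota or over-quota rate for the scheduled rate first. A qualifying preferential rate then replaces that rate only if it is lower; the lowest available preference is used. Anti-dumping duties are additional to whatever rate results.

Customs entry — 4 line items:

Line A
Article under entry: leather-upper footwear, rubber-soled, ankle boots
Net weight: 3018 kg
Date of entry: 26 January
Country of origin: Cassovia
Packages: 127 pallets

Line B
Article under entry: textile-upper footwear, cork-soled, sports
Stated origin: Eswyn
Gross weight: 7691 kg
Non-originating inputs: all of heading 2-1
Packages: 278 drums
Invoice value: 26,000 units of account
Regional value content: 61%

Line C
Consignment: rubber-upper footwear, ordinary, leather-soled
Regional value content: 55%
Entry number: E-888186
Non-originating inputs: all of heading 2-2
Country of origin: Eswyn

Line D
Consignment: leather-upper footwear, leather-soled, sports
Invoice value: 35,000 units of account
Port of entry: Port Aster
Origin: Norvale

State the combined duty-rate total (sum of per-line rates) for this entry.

Line A: leather-upper → 2-2; rubber-soled → 2-2-3; ankle boots → 2-2-3-3. Scheduled 22%. No special measure applies. → 22%.
Line B: textile-upper → 2-3; cork-soled → 2-3-2; sports → 2-3-2-1. Scheduled 36%. Eswyn agreement on 2-2-2-1: 2-3-2-1 not covered; Eswyn agreement on 2-1: 2-3-2-1 not covered. → 36%.
Line C: rubber-upper → 2-1; leather-soled → 2-1-2; ordinary → 2-1-2-1. Scheduled 5%. quota on 2-1 exhausted → over-quota 30%; Eswyn agreement on 2-2-2-1: 2-1-2-1 not covered; Eswyn agreement on 2-1: RVC ≥ 45% → 3% available; preferential 3%. → 3%.
Line D: leather-upper → 2-2; leather-soled → 2-2-2; sports → 2-2-2-2. Scheduled 22%. No special measure applies. → 22%.
Sum: 22% + 36% + 3% + 22% = 83%.

83%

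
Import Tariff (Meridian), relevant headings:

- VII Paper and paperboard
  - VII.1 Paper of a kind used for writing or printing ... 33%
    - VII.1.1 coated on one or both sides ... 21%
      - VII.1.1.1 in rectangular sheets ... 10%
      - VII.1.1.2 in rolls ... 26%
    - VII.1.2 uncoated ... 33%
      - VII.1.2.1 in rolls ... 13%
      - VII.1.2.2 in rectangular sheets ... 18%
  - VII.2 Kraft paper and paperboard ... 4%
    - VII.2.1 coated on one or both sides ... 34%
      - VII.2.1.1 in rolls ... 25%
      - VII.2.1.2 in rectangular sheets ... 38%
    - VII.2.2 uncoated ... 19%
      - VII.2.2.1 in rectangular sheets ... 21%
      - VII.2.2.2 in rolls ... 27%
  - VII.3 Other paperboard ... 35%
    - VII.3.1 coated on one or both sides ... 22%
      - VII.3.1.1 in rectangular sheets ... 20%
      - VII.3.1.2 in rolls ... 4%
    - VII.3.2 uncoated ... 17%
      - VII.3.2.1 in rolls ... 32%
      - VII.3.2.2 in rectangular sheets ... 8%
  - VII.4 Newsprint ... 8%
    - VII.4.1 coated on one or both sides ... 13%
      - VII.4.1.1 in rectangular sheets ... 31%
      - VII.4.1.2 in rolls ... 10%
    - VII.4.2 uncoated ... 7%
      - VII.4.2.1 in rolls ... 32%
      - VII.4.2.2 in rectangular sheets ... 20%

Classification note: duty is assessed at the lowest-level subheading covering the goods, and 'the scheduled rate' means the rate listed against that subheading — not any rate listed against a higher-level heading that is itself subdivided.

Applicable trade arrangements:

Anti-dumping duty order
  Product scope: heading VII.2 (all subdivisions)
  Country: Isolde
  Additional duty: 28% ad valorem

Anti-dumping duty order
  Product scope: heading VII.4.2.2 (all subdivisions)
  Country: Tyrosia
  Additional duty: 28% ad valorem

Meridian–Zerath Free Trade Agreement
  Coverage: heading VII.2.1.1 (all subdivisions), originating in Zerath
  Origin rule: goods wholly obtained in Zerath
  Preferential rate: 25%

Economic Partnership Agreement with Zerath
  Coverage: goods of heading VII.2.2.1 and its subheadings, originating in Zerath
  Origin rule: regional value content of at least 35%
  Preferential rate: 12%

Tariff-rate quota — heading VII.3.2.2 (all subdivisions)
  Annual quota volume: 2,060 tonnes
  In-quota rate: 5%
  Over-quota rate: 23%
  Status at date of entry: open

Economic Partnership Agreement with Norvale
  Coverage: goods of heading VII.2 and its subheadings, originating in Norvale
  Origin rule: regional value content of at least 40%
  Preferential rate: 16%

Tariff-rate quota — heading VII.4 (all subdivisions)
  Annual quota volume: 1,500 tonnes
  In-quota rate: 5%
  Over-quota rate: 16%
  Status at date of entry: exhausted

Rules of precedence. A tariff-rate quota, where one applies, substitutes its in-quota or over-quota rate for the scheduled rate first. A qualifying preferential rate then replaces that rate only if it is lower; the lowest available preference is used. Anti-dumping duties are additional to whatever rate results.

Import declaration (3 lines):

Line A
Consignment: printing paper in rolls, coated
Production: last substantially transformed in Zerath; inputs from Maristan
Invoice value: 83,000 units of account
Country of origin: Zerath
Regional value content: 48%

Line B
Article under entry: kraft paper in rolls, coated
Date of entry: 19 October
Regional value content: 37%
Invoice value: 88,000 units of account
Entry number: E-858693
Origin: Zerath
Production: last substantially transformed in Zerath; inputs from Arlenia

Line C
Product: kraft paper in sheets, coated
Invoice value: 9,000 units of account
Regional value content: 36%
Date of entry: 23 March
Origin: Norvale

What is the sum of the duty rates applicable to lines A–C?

89%

Line A: printing paper → VII.1; coated → VII.1.1; in rolls → VII.1.1.2. Scheduled 26%. Zerath agreement on VII.2.1.1: VII.1.1.2 not covered; Zerath agreement on VII.2.2.1: VII.1.1.2 not covered. → 26%.
Line B: kraft paper → VII.2; coated → VII.2.1; in rolls → VII.2.1.1. Scheduled 25%. Zerath agreement on VII.2.1.1: not wholly obtained; Zerath agreement on VII.2.2.1: VII.2.1.1 not covered. → 25%.
Line C: kraft paper → VII.2; coated → VII.2.1; in sheets → VII.2.1.2. Scheduled 38%. Norvale agreement on VII.2: RVC < 40%. → 38%.
Sum: 26% + 25% + 38% = 89%.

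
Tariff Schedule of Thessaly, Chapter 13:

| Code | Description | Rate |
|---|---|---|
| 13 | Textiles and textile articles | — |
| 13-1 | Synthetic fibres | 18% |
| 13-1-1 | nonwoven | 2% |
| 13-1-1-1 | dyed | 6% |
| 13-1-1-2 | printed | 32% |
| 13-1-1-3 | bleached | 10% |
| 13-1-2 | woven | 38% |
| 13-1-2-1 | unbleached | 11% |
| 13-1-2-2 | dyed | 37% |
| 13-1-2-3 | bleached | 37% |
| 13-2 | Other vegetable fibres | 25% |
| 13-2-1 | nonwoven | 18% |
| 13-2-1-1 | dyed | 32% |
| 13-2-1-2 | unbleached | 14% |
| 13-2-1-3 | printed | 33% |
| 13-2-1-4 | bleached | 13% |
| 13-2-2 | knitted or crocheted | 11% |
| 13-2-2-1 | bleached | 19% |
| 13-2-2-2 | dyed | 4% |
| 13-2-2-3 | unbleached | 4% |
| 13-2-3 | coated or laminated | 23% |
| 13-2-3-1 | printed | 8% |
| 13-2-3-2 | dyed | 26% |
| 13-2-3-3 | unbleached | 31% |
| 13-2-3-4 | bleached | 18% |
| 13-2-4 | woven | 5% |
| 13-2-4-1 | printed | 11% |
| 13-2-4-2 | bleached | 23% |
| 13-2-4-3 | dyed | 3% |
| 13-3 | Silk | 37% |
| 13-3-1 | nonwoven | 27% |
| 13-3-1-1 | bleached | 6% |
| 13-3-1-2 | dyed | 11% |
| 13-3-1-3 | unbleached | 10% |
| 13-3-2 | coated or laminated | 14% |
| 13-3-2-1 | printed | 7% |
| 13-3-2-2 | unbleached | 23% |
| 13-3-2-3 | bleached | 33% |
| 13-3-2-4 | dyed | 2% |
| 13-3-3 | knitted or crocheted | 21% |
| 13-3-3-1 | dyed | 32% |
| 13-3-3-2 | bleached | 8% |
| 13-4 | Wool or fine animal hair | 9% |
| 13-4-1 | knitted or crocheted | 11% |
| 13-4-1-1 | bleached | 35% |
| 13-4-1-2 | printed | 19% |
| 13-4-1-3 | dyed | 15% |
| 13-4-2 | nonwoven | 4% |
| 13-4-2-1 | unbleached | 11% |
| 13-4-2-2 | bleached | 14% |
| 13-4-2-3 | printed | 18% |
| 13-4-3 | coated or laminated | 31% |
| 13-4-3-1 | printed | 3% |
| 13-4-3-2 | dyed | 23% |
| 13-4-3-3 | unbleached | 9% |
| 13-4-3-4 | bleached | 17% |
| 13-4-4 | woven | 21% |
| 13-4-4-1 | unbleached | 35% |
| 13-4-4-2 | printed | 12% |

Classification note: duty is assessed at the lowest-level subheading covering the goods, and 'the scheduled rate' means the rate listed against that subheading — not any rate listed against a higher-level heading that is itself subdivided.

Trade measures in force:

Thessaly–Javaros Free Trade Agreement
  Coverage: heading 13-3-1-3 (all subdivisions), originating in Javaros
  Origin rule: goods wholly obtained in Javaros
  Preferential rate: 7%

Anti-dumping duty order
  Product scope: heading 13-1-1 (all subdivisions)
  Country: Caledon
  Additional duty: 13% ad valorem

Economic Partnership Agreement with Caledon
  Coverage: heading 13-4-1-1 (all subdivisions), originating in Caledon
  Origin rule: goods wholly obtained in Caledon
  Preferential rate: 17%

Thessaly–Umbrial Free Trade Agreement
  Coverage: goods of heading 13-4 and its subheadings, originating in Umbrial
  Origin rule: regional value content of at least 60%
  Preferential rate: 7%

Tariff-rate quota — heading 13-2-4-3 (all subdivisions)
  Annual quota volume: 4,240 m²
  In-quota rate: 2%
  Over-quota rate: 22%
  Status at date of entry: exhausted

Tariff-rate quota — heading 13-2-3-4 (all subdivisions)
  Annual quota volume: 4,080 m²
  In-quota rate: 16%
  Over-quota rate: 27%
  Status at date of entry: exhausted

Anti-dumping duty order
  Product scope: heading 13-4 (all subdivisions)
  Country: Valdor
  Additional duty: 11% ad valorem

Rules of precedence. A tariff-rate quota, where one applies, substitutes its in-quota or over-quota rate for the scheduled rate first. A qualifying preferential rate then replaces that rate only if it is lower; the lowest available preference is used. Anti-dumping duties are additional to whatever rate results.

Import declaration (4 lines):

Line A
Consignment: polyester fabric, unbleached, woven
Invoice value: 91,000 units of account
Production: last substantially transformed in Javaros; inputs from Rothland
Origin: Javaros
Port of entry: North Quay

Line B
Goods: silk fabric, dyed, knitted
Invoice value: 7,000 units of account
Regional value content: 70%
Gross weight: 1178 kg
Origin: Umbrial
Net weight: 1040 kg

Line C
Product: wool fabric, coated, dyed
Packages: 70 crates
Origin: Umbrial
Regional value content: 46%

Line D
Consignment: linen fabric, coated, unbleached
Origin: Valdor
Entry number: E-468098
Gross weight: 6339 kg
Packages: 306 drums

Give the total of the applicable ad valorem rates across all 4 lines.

Line A: polyester → 13-1; woven → 13-1-2; unbleached → 13-1-2-1. Scheduled 11%. Javaros agreement on 13-3-1-3: 13-1-2-1 not covered. → 11%.
Line B: silk → 13-3; knitted → 13-3-3; dyed → 13-3-3-1. Scheduled 32%. Umbrial agreement on 13-4: 13-3-3-1 not covered. → 32%.
Line C: wool → 13-4; coated → 13-4-3; dyed → 13-4-3-2. Scheduled 23%. Umbrial agreement on 13-4: RVC < 60%. → 23%.
Line D: linen → 13-2; coated → 13-2-3; unbleached → 13-2-3-3. Scheduled 31%. No special measure applies. → 31%.
Sum: 11% + 32% + 23% + 31% = 97%.

97%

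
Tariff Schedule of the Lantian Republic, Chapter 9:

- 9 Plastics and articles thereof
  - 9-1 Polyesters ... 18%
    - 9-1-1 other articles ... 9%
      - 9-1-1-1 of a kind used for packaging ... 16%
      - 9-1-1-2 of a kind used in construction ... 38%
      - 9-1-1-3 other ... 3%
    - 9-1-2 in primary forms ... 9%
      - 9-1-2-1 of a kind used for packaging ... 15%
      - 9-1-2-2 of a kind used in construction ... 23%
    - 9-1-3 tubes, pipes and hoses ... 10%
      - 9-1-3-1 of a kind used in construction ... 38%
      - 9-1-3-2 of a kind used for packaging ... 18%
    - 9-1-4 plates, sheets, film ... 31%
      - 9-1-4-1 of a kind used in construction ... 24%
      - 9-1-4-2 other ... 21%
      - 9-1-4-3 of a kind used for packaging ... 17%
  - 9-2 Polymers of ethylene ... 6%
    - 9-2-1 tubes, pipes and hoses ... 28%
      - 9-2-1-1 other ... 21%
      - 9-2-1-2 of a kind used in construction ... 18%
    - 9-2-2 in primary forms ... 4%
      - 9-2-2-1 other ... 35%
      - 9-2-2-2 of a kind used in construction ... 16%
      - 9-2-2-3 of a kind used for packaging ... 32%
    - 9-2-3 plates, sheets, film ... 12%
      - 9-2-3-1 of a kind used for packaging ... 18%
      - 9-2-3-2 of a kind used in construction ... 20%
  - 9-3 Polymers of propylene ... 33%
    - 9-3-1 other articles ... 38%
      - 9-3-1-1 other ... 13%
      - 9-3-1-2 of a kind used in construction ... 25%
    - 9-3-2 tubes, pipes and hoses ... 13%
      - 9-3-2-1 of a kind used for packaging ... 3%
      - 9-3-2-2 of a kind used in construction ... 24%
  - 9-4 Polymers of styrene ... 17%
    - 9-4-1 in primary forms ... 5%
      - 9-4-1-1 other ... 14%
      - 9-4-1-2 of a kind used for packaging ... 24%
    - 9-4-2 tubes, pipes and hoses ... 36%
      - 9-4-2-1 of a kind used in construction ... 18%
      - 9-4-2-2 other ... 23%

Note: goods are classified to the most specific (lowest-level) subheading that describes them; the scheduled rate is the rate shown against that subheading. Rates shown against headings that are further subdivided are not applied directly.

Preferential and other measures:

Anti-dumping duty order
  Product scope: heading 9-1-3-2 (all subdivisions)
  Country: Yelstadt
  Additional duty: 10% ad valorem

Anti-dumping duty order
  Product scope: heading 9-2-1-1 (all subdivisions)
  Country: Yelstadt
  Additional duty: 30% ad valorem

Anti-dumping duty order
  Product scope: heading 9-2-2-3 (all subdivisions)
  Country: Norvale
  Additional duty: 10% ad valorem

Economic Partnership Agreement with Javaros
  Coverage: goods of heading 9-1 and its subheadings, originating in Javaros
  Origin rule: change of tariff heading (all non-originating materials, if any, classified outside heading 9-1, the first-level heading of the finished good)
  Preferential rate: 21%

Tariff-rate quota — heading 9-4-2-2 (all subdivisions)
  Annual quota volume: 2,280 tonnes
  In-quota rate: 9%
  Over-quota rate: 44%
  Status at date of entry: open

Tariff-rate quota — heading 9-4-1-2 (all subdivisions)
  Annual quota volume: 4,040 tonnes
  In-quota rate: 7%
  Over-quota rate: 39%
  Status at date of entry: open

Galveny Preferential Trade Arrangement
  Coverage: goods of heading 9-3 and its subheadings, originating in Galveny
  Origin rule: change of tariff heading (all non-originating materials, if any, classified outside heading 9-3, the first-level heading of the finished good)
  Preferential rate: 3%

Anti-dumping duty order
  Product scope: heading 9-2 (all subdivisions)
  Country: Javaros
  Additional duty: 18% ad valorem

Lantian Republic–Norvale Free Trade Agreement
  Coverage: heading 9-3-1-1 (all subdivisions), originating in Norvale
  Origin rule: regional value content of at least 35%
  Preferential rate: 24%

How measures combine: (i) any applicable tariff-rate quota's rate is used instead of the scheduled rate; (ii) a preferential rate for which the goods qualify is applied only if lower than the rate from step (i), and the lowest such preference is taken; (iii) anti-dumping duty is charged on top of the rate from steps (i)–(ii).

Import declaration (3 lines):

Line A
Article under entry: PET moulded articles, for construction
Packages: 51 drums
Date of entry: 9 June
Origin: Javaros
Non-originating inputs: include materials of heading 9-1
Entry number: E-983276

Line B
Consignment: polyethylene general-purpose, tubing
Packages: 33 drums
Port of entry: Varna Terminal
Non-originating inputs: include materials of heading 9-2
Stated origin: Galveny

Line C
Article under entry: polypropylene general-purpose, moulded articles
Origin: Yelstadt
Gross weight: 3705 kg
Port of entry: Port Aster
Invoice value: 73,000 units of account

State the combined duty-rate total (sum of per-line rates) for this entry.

72%

Line A: PET → 9-1; moulded articles → 9-1-1; for construction → 9-1-1-2. Scheduled 38%. Javaros agreement on 9-1: CTH not met. → 38%.
Line B: polyethylene → 9-2; tubing → 9-2-1; general-purpose → 9-2-1-1. Scheduled 21%. Galveny agreement on 9-3: 9-2-1-1 not covered. → 21%.
Line C: polypropylene → 9-3; moulded articles → 9-3-1; general-purpose → 9-3-1-1. Scheduled 13%. No special measure applies. → 13%.
Sum: 38% + 21% + 13% = 72%.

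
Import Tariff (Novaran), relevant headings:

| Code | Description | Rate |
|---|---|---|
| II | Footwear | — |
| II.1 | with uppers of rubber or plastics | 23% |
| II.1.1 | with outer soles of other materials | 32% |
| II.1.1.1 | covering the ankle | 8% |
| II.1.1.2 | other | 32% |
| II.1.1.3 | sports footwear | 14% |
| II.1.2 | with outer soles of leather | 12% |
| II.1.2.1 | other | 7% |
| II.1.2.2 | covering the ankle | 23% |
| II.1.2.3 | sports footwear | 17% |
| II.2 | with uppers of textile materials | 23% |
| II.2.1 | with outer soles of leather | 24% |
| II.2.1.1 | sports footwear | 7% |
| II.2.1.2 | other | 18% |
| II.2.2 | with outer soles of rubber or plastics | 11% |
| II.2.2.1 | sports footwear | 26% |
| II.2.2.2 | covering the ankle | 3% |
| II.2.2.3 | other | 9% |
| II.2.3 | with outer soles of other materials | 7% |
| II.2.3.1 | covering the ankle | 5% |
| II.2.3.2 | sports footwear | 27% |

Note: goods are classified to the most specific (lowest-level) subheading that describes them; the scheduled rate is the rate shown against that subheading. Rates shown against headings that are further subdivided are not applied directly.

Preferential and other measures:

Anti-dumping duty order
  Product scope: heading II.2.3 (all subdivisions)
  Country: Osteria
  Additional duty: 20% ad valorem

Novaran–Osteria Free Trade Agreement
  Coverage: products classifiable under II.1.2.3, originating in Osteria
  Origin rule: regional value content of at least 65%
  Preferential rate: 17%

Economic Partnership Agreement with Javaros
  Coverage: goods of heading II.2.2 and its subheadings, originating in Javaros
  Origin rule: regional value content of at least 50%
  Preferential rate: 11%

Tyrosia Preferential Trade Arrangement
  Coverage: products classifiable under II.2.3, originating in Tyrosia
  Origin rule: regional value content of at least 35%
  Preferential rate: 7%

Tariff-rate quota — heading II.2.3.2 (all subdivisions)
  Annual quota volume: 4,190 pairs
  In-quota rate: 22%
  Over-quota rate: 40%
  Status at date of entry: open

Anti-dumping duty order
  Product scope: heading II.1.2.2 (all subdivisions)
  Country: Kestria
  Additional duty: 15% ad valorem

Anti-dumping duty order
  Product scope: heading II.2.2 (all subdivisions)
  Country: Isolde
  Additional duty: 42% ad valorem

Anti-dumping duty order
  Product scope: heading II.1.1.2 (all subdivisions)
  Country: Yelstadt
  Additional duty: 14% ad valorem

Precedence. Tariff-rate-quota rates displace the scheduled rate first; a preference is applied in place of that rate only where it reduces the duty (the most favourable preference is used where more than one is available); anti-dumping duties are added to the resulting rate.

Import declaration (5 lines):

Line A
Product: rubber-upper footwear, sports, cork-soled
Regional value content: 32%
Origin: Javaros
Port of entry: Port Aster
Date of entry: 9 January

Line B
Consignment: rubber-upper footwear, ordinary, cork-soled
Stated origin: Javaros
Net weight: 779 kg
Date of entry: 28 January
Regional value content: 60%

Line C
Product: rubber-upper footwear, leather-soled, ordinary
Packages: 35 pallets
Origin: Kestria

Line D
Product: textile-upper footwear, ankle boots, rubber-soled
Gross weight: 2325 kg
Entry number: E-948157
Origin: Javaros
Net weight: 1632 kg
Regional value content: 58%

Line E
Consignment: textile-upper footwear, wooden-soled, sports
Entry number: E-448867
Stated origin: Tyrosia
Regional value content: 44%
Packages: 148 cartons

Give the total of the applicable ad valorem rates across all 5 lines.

63%

Line A: rubber-upper → II.1; cork-soled → II.1.1; sports → II.1.1.3. Scheduled 14%. Javaros agreement on II.2.2: II.1.1.3 not covered. → 14%.
Line B: rubber-upper → II.1; cork-soled → II.1.1; ordinary → II.1.1.2. Scheduled 32%. Javaros agreement on II.2.2: II.1.1.2 not covered. → 32%.
Line C: rubber-upper → II.1; leather-soled → II.1.2; ordinary → II.1.2.1. Scheduled 7%. No special measure applies. → 7%.
Line D: textile-upper → II.2; rubber-soled → II.2.2; ankle boots → II.2.2.2. Scheduled 3%. Javaros agreement on II.2.2: RVC ≥ 50% → 11% available; preference 11% not lower than 3% → no reduction. → 3%.
Line E: textile-upper → II.2; wooden-soled → II.2.3; sports → II.2.3.2. Scheduled 27%. quota on II.2.3.2 open → in-quota 22%; Tyrosia agreement on II.2.3: RVC ≥ 35% → 7% available; preferential 7%. → 7%.
Sum: 14% + 32% + 7% + 3% + 7% = 63%.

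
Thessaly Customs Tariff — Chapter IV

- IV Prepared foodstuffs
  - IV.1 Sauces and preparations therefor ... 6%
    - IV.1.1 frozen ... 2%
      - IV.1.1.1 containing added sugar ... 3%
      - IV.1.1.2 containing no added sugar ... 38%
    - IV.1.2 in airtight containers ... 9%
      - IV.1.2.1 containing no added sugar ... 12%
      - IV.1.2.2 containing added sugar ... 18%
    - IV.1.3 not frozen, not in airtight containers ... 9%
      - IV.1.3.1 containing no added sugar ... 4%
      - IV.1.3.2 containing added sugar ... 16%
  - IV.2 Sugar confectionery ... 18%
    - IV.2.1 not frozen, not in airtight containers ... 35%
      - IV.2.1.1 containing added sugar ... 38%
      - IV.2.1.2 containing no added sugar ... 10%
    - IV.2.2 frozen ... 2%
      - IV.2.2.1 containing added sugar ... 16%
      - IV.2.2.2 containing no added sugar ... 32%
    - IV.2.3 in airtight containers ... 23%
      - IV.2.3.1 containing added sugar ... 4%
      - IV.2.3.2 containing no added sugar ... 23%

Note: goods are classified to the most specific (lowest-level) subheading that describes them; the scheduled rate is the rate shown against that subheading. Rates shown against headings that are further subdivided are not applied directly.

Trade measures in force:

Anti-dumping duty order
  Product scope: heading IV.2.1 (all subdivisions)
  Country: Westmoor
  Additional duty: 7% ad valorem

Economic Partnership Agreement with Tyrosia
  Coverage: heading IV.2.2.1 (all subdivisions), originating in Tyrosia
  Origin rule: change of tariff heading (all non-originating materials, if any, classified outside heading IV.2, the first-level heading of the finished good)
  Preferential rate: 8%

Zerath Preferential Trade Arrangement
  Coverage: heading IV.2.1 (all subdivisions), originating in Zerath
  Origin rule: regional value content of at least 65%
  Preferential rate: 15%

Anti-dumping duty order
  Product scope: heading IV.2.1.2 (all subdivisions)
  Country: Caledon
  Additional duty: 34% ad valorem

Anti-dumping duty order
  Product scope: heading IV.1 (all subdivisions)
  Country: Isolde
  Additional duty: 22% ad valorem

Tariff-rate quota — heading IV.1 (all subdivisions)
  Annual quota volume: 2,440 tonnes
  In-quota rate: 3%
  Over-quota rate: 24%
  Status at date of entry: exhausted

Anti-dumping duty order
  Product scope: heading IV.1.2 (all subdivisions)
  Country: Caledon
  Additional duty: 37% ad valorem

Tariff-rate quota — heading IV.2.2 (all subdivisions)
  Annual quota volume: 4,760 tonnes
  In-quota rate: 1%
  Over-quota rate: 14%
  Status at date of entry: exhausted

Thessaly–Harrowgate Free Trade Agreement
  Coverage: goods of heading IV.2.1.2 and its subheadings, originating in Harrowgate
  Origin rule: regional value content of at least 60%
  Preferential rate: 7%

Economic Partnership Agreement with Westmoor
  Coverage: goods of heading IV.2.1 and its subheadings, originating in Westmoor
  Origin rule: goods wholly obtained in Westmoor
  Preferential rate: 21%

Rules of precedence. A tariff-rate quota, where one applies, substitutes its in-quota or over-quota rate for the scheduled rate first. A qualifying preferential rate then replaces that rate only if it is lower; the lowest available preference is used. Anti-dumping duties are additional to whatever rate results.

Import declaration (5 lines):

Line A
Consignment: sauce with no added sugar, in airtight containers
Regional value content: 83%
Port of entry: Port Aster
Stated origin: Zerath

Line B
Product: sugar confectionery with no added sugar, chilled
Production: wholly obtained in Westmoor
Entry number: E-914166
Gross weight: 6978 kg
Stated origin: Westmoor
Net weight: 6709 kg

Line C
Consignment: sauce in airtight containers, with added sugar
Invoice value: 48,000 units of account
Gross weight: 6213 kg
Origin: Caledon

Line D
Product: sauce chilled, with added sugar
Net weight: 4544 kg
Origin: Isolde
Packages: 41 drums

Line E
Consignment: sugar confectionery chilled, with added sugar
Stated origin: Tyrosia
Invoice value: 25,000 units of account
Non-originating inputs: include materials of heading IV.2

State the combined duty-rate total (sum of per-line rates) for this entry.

Line A: sauce → IV.1; in airtight containers → IV.1.2; with no added sugar → IV.1.2.1. Scheduled 12%. quota on IV.1 exhausted → over-quota 24%; Zerath agreement on IV.2.1: IV.1.2.1 not covered. → 24%.
Line B: sugar confectionery → IV.2; chilled → IV.2.1; with no added sugar → IV.2.1.2. Scheduled 10%. Westmoor agreement on IV.2.1: wholly obtained → 21% available; preference 21% not lower than 10% → no reduction; anti-dumping (Westmoor, IV.2.1): +7%; total 10% + 7% = 17%. → 17%.
Line C: sauce → IV.1; in airtight containers → IV.1.2; with added sugar → IV.1.2.2. Scheduled 18%. quota on IV.1 exhausted → over-quota 24%; anti-dumping (Caledon, IV.1.2): +37%; total 24% + 37% = 61%. → 61%.
Line D: sauce → IV.1; chilled → IV.1.3; with added sugar → IV.1.3.2. Scheduled 16%. quota on IV.1 exhausted → over-quota 24%; anti-dumping (Isolde, IV.1): +22%; total 24% + 22% = 46%. → 46%.
Line E: sugar confectionery → IV.2; chilled → IV.2.1; with added sugar → IV.2.1.1. Scheduled 38%. Tyrosia agreement on IV.2.2.1: IV.2.1.1 not covered. → 38%.
Sum: 24% + 17% + 61% + 46% + 38% = 186%.

186%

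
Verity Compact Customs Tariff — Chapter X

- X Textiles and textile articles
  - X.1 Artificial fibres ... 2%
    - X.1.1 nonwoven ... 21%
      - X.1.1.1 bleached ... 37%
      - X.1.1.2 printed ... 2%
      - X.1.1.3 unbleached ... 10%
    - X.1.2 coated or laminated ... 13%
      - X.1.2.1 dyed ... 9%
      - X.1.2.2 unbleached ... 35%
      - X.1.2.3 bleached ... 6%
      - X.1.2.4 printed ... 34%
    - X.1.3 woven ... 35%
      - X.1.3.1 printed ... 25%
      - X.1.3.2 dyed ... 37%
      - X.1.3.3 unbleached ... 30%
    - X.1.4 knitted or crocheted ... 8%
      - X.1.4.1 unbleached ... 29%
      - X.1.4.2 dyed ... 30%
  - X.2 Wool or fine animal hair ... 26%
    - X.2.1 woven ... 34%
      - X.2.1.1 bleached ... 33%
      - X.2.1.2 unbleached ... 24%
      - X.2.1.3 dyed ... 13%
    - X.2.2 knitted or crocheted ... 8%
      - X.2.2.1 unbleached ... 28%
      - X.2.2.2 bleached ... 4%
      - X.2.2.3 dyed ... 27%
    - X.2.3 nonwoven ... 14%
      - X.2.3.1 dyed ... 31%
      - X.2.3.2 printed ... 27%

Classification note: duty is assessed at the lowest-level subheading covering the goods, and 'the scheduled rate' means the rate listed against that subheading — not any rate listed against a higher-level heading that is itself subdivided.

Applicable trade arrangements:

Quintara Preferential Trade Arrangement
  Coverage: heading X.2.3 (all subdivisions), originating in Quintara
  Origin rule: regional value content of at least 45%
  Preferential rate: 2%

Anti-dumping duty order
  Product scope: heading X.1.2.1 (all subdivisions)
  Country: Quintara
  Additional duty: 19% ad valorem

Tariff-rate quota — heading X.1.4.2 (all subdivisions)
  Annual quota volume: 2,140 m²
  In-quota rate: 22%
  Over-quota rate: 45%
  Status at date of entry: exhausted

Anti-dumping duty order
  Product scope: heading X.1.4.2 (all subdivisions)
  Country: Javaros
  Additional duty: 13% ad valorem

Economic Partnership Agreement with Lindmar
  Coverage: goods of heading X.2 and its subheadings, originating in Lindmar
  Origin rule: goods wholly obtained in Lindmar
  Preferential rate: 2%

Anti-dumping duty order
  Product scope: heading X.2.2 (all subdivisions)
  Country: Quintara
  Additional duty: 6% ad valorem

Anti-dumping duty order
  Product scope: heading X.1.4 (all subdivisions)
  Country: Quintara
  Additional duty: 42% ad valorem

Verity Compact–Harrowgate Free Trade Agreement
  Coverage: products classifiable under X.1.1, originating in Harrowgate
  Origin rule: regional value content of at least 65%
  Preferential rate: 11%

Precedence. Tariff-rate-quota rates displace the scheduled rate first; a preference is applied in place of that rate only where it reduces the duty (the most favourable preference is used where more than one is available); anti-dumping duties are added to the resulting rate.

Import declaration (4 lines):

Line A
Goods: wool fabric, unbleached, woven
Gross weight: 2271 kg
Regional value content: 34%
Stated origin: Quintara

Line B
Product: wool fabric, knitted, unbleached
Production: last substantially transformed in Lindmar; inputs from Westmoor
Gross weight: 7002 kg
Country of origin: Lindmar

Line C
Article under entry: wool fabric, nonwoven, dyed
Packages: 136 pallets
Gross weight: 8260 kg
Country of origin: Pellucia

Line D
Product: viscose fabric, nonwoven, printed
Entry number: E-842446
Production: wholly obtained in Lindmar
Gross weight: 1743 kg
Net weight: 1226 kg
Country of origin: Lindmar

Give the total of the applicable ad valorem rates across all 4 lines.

Line A: wool → X.2; woven → X.2.1; unbleached → X.2.1.2. Scheduled 24%. Quintara agreement on X.2.3: X.2.1.2 not covered. → 24%.
Line B: wool → X.2; knitted → X.2.2; unbleached → X.2.2.1. Scheduled 28%. Lindmar agreement on X.2: not wholly obtained. → 28%.
Line C: wool → X.2; nonwoven → X.2.3; dyed → X.2.3.1. Scheduled 31%. No special measure applies. → 31%.
Line D: viscose → X.1; nonwoven → X.1.1; printed → X.1.1.2. Scheduled 2%. Lindmar agreement on X.2: X.1.1.2 not covered. → 2%.
Sum: 24% + 28% + 31% + 2% = 85%.

85%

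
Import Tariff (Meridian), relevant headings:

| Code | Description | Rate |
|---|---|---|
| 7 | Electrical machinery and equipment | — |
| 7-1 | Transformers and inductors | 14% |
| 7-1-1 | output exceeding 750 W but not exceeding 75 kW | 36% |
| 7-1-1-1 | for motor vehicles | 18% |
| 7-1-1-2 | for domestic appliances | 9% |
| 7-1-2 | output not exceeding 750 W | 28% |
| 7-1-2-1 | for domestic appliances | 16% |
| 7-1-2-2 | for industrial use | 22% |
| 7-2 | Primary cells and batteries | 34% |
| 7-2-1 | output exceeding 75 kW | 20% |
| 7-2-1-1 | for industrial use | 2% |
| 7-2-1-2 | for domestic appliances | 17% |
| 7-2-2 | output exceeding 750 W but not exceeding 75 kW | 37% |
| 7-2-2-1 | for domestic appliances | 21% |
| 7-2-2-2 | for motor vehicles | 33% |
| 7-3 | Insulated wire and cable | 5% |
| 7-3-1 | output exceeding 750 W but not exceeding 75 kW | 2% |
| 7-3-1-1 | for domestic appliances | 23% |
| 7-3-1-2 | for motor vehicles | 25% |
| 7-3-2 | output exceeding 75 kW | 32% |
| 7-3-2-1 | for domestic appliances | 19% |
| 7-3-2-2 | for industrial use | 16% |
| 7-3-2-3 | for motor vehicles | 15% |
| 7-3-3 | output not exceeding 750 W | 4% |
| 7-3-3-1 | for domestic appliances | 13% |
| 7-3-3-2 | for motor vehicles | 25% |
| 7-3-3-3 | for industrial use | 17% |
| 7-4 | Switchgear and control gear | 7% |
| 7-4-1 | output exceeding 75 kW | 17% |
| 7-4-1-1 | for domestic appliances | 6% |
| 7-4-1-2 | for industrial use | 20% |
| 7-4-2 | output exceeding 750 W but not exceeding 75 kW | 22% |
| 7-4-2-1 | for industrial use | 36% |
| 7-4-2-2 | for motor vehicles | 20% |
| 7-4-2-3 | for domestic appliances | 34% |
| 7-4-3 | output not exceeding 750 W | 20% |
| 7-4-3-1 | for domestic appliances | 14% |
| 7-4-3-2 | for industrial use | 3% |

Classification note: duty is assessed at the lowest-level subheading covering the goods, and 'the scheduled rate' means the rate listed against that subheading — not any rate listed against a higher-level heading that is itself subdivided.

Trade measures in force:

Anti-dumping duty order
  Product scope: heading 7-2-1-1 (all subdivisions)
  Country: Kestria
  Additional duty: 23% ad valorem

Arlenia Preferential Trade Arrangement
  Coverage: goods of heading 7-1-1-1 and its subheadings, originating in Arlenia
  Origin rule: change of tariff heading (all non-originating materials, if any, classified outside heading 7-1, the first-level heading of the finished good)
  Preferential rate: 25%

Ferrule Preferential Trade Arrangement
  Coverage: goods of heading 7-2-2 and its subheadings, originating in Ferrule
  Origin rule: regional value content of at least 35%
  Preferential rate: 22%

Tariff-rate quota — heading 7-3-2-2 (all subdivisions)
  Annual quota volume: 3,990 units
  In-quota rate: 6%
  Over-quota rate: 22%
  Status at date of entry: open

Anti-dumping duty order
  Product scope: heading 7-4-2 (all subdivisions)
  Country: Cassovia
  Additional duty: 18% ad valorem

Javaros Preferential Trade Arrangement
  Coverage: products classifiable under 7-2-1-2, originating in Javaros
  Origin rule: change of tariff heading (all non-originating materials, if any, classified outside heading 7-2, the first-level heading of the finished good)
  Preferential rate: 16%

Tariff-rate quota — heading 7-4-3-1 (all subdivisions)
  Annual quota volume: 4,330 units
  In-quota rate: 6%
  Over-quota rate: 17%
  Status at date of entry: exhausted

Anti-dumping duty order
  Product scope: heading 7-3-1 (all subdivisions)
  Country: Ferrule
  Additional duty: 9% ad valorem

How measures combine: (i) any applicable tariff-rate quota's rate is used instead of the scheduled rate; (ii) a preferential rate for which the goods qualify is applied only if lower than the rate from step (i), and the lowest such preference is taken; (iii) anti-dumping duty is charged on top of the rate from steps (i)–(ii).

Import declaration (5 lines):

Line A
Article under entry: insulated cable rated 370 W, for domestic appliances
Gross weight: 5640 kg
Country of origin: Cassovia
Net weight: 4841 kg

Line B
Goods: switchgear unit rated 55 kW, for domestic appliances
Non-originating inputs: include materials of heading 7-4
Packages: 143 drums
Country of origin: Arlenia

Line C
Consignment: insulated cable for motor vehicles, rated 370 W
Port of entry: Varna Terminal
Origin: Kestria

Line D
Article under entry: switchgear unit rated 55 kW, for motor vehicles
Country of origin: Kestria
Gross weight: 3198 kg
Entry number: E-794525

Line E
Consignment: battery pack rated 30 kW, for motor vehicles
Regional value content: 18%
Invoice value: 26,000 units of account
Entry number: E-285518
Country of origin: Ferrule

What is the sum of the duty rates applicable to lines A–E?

Line A: insulated cable → 7-3; rated 370 W → 7-3-3; for domestic appliances → 7-3-3-1. Scheduled 13%. No special measure applies. → 13%.
Line B: switchgear unit → 7-4; rated 55 kW → 7-4-2; for domestic appliances → 7-4-2-3. Scheduled 34%. Arlenia agreement on 7-1-1-1: 7-4-2-3 not covered. → 34%.
Line C: insulated cable → 7-3; rated 370 W → 7-3-3; for motor vehicles → 7-3-3-2. Scheduled 25%. No special measure applies. → 25%.
Line D: switchgear unit → 7-4; rated 55 kW → 7-4-2; for motor vehicles → 7-4-2-2. Scheduled 20%. No special measure applies. → 20%.
Line E: battery pack → 7-2; rated 30 kW → 7-2-2; for motor vehicles → 7-2-2-2. Scheduled 33%. Ferrule agreement on 7-2-2: RVC < 35%. → 33%.
Sum: 13% + 34% + 25% + 20% + 33% = 125%.

125%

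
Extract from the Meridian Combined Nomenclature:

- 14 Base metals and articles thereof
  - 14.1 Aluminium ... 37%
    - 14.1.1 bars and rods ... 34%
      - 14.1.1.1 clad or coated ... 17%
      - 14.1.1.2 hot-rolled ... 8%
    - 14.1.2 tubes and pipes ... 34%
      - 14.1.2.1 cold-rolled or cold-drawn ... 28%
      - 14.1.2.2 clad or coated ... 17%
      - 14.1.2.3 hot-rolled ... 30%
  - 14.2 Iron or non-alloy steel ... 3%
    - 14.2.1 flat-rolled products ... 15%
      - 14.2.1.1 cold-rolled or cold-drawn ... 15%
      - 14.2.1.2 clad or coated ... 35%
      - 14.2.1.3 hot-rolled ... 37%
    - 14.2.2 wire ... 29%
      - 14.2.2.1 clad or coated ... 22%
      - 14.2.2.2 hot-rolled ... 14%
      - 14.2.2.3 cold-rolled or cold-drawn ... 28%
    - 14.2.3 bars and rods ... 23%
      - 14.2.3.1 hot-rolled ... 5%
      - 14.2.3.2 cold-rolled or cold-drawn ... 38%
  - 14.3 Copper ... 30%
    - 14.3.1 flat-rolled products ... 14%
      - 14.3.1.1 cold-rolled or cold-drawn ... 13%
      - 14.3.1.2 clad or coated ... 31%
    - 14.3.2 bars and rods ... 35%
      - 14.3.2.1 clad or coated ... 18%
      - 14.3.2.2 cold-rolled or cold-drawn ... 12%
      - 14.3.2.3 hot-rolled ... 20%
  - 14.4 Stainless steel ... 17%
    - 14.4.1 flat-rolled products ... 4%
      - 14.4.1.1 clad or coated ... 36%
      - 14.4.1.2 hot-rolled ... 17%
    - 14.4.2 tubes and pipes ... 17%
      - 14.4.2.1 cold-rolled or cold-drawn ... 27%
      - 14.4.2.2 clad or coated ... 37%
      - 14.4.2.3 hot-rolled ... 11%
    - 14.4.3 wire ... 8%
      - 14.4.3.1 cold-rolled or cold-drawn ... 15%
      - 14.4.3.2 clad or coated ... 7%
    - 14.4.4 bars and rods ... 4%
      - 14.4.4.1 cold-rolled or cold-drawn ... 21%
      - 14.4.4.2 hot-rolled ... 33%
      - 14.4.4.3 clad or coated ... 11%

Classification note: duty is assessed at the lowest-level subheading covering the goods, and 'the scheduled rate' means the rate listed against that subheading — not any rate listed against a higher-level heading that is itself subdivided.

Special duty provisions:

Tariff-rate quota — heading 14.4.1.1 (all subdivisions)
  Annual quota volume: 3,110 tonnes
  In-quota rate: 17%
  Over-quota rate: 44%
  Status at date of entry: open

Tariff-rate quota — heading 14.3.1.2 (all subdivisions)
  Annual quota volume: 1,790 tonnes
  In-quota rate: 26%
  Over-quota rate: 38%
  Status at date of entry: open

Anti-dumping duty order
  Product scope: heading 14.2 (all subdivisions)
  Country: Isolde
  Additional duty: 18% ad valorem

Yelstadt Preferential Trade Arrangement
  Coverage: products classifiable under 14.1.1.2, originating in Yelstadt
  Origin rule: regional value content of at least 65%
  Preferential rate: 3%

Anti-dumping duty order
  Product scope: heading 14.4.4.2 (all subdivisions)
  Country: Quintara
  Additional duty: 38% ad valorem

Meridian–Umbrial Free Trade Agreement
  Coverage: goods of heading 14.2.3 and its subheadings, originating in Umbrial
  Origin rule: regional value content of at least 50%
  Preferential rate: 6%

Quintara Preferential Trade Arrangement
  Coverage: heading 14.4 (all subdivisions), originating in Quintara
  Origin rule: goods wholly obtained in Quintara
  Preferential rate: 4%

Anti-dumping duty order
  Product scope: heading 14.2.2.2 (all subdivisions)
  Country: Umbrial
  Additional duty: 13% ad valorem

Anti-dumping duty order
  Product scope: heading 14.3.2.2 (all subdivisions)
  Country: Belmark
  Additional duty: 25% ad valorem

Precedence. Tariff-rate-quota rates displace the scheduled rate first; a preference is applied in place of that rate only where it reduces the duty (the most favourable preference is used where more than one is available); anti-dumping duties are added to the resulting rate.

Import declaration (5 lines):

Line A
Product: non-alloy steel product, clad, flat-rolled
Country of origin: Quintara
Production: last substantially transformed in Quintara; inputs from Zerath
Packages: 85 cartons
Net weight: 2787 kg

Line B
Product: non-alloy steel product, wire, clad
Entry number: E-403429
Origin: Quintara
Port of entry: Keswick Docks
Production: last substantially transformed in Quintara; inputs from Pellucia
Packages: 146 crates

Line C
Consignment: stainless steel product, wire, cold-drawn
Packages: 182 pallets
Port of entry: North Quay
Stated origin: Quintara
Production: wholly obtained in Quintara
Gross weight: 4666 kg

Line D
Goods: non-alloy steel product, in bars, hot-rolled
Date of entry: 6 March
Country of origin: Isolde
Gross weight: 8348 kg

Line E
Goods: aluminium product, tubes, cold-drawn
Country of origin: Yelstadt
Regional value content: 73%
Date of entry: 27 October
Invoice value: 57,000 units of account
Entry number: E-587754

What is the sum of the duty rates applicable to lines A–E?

Line A: non-alloy steel → 14.2; flat-rolled → 14.2.1; clad → 14.2.1.2. Scheduled 35%. Quintara agreement on 14.4: 14.2.1.2 not covered. → 35%.
Line B: non-alloy steel → 14.2; wire → 14.2.2; clad → 14.2.2.1. Scheduled 22%. Quintara agreement on 14.4: 14.2.2.1 not covered. → 22%.
Line C: stainless steel → 14.4; wire → 14.4.3; cold-drawn → 14.4.3.1. Scheduled 15%. Quintara agreement on 14.4: wholly obtained → 4% available; preferential 4%. → 4%.
Line D: non-alloy steel → 14.2; in bars → 14.2.3; hot-rolled → 14.2.3.1. Scheduled 5%. anti-dumping (Isolde, 14.2): +18%; total 5% + 18% = 23%. → 23%.
Line E: aluminium → 14.1; tubes → 14.1.2; cold-drawn → 14.1.2.1. Scheduled 28%. Yelstadt agreement on 14.1.1.2: 14.1.2.1 not covered. → 28%.
Sum: 35% + 22% + 4% + 23% + 28% = 112%.

112%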